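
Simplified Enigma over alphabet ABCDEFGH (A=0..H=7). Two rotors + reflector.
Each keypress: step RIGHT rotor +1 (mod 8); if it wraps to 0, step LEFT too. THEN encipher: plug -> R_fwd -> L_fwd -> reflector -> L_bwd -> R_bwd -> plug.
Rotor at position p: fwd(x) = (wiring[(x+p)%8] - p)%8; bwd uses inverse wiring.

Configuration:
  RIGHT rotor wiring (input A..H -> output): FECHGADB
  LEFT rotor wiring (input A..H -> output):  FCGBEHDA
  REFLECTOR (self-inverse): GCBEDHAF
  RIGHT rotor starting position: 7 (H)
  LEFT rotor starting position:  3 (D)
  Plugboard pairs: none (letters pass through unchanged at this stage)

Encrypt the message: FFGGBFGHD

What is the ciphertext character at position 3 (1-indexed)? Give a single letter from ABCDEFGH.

Char 1 ('F'): step: R->0, L->4 (L advanced); F->plug->F->R->A->L->A->refl->G->L'->F->R'->A->plug->A
Char 2 ('F'): step: R->1, L=4; F->plug->F->R->C->L->H->refl->F->L'->H->R'->E->plug->E
Char 3 ('G'): step: R->2, L=4; G->plug->G->R->D->L->E->refl->D->L'->B->R'->E->plug->E

E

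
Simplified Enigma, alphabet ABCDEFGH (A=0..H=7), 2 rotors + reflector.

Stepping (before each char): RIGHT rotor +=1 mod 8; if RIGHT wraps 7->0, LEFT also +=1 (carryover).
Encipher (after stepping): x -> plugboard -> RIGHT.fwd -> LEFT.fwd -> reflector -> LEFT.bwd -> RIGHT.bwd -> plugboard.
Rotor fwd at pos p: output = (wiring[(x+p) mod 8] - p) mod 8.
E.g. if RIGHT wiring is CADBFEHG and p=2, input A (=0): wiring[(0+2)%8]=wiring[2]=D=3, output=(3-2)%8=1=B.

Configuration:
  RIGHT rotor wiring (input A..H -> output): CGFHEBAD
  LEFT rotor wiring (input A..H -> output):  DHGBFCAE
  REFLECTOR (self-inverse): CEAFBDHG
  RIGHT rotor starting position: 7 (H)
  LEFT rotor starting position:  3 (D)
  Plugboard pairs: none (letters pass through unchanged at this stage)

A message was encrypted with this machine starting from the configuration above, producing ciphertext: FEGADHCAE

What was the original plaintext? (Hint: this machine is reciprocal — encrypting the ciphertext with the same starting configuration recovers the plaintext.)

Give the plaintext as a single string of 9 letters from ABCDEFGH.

Char 1 ('F'): step: R->0, L->4 (L advanced); F->plug->F->R->B->L->G->refl->H->L'->E->R'->E->plug->E
Char 2 ('E'): step: R->1, L=4; E->plug->E->R->A->L->B->refl->E->L'->C->R'->G->plug->G
Char 3 ('G'): step: R->2, L=4; G->plug->G->R->A->L->B->refl->E->L'->C->R'->C->plug->C
Char 4 ('A'): step: R->3, L=4; A->plug->A->R->E->L->H->refl->G->L'->B->R'->B->plug->B
Char 5 ('D'): step: R->4, L=4; D->plug->D->R->H->L->F->refl->D->L'->F->R'->B->plug->B
Char 6 ('H'): step: R->5, L=4; H->plug->H->R->H->L->F->refl->D->L'->F->R'->D->plug->D
Char 7 ('C'): step: R->6, L=4; C->plug->C->R->E->L->H->refl->G->L'->B->R'->F->plug->F
Char 8 ('A'): step: R->7, L=4; A->plug->A->R->E->L->H->refl->G->L'->B->R'->H->plug->H
Char 9 ('E'): step: R->0, L->5 (L advanced); E->plug->E->R->E->L->C->refl->A->L'->H->R'->D->plug->D

Answer: EGCBBDFHD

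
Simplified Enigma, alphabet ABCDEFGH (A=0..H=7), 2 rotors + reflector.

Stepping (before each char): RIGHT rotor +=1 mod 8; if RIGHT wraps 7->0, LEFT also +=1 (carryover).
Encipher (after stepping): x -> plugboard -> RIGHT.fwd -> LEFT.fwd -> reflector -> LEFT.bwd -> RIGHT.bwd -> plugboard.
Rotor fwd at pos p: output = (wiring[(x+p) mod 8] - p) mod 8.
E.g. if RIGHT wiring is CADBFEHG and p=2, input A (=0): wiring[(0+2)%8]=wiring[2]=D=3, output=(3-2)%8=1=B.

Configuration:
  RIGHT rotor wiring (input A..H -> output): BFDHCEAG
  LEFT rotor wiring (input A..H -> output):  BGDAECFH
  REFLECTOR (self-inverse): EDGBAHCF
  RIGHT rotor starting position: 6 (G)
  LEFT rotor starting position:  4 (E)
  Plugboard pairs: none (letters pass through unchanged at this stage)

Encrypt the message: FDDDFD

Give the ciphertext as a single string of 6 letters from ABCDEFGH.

Answer: BGEBAE

Derivation:
Char 1 ('F'): step: R->7, L=4; F->plug->F->R->D->L->D->refl->B->L'->C->R'->B->plug->B
Char 2 ('D'): step: R->0, L->5 (L advanced); D->plug->D->R->H->L->H->refl->F->L'->A->R'->G->plug->G
Char 3 ('D'): step: R->1, L=5; D->plug->D->R->B->L->A->refl->E->L'->D->R'->E->plug->E
Char 4 ('D'): step: R->2, L=5; D->plug->D->R->C->L->C->refl->G->L'->F->R'->B->plug->B
Char 5 ('F'): step: R->3, L=5; F->plug->F->R->G->L->D->refl->B->L'->E->R'->A->plug->A
Char 6 ('D'): step: R->4, L=5; D->plug->D->R->C->L->C->refl->G->L'->F->R'->E->plug->E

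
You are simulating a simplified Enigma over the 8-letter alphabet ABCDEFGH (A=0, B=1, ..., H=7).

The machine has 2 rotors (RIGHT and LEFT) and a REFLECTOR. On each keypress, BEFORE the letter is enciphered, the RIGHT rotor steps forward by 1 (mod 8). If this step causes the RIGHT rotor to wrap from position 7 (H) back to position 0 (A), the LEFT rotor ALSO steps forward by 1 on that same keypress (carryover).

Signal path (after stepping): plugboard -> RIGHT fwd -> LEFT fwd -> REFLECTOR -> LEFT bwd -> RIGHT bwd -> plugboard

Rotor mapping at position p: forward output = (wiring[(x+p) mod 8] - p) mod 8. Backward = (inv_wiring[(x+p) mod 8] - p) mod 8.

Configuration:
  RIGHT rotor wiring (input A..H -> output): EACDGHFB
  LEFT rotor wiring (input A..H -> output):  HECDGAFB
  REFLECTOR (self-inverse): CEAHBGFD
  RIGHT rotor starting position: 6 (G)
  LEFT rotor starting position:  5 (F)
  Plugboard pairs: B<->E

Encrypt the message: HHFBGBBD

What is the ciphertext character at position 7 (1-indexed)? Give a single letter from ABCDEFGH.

Char 1 ('H'): step: R->7, L=5; H->plug->H->R->G->L->G->refl->F->L'->F->R'->B->plug->E
Char 2 ('H'): step: R->0, L->6 (L advanced); H->plug->H->R->B->L->D->refl->H->L'->A->R'->B->plug->E
Char 3 ('F'): step: R->1, L=6; F->plug->F->R->E->L->E->refl->B->L'->C->R'->C->plug->C
Char 4 ('B'): step: R->2, L=6; B->plug->E->R->D->L->G->refl->F->L'->F->R'->D->plug->D
Char 5 ('G'): step: R->3, L=6; G->plug->G->R->F->L->F->refl->G->L'->D->R'->B->plug->E
Char 6 ('B'): step: R->4, L=6; B->plug->E->R->A->L->H->refl->D->L'->B->R'->C->plug->C
Char 7 ('B'): step: R->5, L=6; B->plug->E->R->D->L->G->refl->F->L'->F->R'->F->plug->F

F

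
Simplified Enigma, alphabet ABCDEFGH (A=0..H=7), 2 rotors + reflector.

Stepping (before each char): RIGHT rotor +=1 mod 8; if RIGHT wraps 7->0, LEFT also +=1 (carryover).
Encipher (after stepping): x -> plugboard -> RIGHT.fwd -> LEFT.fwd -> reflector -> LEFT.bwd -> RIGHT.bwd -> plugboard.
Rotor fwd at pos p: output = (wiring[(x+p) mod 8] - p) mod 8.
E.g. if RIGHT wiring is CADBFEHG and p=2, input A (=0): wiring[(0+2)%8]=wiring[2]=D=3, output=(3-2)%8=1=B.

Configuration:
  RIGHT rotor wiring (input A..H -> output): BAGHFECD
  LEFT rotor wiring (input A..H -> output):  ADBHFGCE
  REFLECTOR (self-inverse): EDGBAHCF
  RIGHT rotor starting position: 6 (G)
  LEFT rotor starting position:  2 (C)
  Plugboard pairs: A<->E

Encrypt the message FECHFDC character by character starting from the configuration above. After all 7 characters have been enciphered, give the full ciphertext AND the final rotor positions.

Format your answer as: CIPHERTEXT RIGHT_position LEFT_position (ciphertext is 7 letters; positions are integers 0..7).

Char 1 ('F'): step: R->7, L=2; F->plug->F->R->G->L->G->refl->C->L'->F->R'->G->plug->G
Char 2 ('E'): step: R->0, L->3 (L advanced); E->plug->A->R->B->L->C->refl->G->L'->H->R'->D->plug->D
Char 3 ('C'): step: R->1, L=3; C->plug->C->R->G->L->A->refl->E->L'->A->R'->H->plug->H
Char 4 ('H'): step: R->2, L=3; H->plug->H->R->G->L->A->refl->E->L'->A->R'->E->plug->A
Char 5 ('F'): step: R->3, L=3; F->plug->F->R->G->L->A->refl->E->L'->A->R'->E->plug->A
Char 6 ('D'): step: R->4, L=3; D->plug->D->R->H->L->G->refl->C->L'->B->R'->A->plug->E
Char 7 ('C'): step: R->5, L=3; C->plug->C->R->G->L->A->refl->E->L'->A->R'->H->plug->H
Final: ciphertext=GDHAAEH, RIGHT=5, LEFT=3

Answer: GDHAAEH 5 3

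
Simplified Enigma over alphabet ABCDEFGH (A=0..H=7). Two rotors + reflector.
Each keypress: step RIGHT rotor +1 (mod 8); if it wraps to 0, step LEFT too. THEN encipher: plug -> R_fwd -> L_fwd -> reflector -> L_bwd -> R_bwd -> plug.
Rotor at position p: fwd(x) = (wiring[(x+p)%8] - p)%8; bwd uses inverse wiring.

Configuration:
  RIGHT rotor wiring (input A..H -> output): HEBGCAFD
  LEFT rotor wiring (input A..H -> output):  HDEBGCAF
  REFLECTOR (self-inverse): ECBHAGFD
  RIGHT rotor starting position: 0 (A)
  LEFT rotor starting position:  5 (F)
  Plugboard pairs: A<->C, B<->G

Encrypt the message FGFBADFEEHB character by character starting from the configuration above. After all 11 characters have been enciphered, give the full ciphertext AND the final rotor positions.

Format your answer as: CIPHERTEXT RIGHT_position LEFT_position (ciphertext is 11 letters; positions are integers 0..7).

Char 1 ('F'): step: R->1, L=5; F->plug->F->R->E->L->G->refl->F->L'->A->R'->B->plug->G
Char 2 ('G'): step: R->2, L=5; G->plug->B->R->E->L->G->refl->F->L'->A->R'->C->plug->A
Char 3 ('F'): step: R->3, L=5; F->plug->F->R->E->L->G->refl->F->L'->A->R'->E->plug->E
Char 4 ('B'): step: R->4, L=5; B->plug->G->R->F->L->H->refl->D->L'->B->R'->C->plug->A
Char 5 ('A'): step: R->5, L=5; A->plug->C->R->G->L->E->refl->A->L'->C->R'->D->plug->D
Char 6 ('D'): step: R->6, L=5; D->plug->D->R->G->L->E->refl->A->L'->C->R'->H->plug->H
Char 7 ('F'): step: R->7, L=5; F->plug->F->R->D->L->C->refl->B->L'->H->R'->E->plug->E
Char 8 ('E'): step: R->0, L->6 (L advanced); E->plug->E->R->C->L->B->refl->C->L'->A->R'->F->plug->F
Char 9 ('E'): step: R->1, L=6; E->plug->E->R->H->L->E->refl->A->L'->G->R'->H->plug->H
Char 10 ('H'): step: R->2, L=6; H->plug->H->R->C->L->B->refl->C->L'->A->R'->C->plug->A
Char 11 ('B'): step: R->3, L=6; B->plug->G->R->B->L->H->refl->D->L'->F->R'->C->plug->A
Final: ciphertext=GAEADHEFHAA, RIGHT=3, LEFT=6

Answer: GAEADHEFHAA 3 6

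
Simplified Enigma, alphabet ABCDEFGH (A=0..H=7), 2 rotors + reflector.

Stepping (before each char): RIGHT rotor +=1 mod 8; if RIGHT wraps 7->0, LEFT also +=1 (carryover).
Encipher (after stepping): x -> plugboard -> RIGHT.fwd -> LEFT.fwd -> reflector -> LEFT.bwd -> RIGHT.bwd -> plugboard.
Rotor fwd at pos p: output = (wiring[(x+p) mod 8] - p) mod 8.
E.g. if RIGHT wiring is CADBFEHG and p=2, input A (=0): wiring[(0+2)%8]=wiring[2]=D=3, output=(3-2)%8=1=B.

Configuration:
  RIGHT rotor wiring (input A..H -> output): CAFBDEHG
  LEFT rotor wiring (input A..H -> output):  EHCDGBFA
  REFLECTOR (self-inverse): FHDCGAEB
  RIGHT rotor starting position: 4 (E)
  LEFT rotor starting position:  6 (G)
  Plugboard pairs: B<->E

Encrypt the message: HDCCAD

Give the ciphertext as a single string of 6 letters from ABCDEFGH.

Char 1 ('H'): step: R->5, L=6; H->plug->H->R->G->L->A->refl->F->L'->F->R'->D->plug->D
Char 2 ('D'): step: R->6, L=6; D->plug->D->R->C->L->G->refl->E->L'->E->R'->C->plug->C
Char 3 ('C'): step: R->7, L=6; C->plug->C->R->B->L->C->refl->D->L'->H->R'->A->plug->A
Char 4 ('C'): step: R->0, L->7 (L advanced); C->plug->C->R->F->L->H->refl->B->L'->A->R'->B->plug->E
Char 5 ('A'): step: R->1, L=7; A->plug->A->R->H->L->G->refl->E->L'->E->R'->B->plug->E
Char 6 ('D'): step: R->2, L=7; D->plug->D->R->C->L->A->refl->F->L'->B->R'->C->plug->C

Answer: DCAEEC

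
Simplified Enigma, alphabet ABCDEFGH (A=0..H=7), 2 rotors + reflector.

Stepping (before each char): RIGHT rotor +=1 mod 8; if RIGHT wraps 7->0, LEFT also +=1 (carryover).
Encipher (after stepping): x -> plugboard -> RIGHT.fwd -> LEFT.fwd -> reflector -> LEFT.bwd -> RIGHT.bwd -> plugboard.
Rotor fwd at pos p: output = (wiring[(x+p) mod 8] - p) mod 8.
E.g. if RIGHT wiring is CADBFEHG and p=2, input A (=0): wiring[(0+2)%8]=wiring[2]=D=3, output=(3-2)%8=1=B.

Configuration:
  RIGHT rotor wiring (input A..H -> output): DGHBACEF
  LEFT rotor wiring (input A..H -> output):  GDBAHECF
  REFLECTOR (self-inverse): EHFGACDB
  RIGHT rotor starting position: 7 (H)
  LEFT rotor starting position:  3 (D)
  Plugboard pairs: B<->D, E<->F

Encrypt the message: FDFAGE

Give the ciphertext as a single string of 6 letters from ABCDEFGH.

Answer: EGBHHC

Derivation:
Char 1 ('F'): step: R->0, L->4 (L advanced); F->plug->E->R->A->L->D->refl->G->L'->C->R'->F->plug->E
Char 2 ('D'): step: R->1, L=4; D->plug->B->R->G->L->F->refl->C->L'->E->R'->G->plug->G
Char 3 ('F'): step: R->2, L=4; F->plug->E->R->C->L->G->refl->D->L'->A->R'->D->plug->B
Char 4 ('A'): step: R->3, L=4; A->plug->A->R->G->L->F->refl->C->L'->E->R'->H->plug->H
Char 5 ('G'): step: R->4, L=4; G->plug->G->R->D->L->B->refl->H->L'->F->R'->H->plug->H
Char 6 ('E'): step: R->5, L=4; E->plug->F->R->C->L->G->refl->D->L'->A->R'->C->plug->C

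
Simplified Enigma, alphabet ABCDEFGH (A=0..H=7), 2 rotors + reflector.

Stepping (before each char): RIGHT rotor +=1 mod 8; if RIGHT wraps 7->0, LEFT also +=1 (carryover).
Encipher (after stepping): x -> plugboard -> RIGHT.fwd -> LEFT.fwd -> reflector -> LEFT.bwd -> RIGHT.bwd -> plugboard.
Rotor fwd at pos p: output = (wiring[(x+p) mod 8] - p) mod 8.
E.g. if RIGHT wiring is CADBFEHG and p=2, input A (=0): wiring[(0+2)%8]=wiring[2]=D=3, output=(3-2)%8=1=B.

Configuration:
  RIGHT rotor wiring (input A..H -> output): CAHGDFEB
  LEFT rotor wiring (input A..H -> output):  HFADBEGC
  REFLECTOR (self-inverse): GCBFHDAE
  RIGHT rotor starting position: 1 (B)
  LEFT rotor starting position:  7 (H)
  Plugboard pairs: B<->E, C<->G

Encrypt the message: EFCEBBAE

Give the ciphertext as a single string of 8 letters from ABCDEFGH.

Answer: FHDGDFDD

Derivation:
Char 1 ('E'): step: R->2, L=7; E->plug->B->R->E->L->E->refl->H->L'->H->R'->F->plug->F
Char 2 ('F'): step: R->3, L=7; F->plug->F->R->H->L->H->refl->E->L'->E->R'->H->plug->H
Char 3 ('C'): step: R->4, L=7; C->plug->G->R->D->L->B->refl->C->L'->F->R'->D->plug->D
Char 4 ('E'): step: R->5, L=7; E->plug->B->R->H->L->H->refl->E->L'->E->R'->C->plug->G
Char 5 ('B'): step: R->6, L=7; B->plug->E->R->B->L->A->refl->G->L'->C->R'->D->plug->D
Char 6 ('B'): step: R->7, L=7; B->plug->E->R->H->L->H->refl->E->L'->E->R'->F->plug->F
Char 7 ('A'): step: R->0, L->0 (L advanced); A->plug->A->R->C->L->A->refl->G->L'->G->R'->D->plug->D
Char 8 ('E'): step: R->1, L=0; E->plug->B->R->G->L->G->refl->A->L'->C->R'->D->plug->D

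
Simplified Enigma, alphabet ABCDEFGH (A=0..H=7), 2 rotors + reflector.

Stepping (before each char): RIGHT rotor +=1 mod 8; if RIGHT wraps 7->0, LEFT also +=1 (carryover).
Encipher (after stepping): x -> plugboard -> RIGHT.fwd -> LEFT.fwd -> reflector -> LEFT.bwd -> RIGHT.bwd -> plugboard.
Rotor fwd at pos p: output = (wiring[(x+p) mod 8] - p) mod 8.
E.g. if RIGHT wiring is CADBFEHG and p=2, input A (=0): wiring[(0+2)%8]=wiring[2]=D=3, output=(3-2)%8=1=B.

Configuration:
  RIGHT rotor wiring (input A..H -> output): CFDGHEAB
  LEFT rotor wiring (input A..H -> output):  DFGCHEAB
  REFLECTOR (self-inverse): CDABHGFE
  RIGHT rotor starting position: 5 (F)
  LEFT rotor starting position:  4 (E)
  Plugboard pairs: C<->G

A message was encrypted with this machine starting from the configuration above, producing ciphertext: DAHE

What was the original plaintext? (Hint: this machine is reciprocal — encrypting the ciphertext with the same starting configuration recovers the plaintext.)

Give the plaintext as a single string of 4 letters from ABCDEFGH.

Answer: BDBD

Derivation:
Char 1 ('D'): step: R->6, L=4; D->plug->D->R->H->L->G->refl->F->L'->D->R'->B->plug->B
Char 2 ('A'): step: R->7, L=4; A->plug->A->R->C->L->E->refl->H->L'->E->R'->D->plug->D
Char 3 ('H'): step: R->0, L->5 (L advanced); H->plug->H->R->B->L->D->refl->B->L'->F->R'->B->plug->B
Char 4 ('E'): step: R->1, L=5; E->plug->E->R->D->L->G->refl->F->L'->G->R'->D->plug->D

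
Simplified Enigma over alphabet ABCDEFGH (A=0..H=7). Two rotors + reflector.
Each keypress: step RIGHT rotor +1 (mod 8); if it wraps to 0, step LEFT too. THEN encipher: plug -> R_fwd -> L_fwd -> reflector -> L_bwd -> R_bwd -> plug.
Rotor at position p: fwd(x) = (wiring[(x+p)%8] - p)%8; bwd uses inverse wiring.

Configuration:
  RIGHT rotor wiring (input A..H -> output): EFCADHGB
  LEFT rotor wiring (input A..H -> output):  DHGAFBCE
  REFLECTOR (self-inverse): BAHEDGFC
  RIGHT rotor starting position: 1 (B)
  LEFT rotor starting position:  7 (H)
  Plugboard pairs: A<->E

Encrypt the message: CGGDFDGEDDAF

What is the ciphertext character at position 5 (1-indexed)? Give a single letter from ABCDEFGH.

Char 1 ('C'): step: R->2, L=7; C->plug->C->R->B->L->E->refl->D->L'->H->R'->F->plug->F
Char 2 ('G'): step: R->3, L=7; G->plug->G->R->C->L->A->refl->B->L'->E->R'->C->plug->C
Char 3 ('G'): step: R->4, L=7; G->plug->G->R->G->L->C->refl->H->L'->D->R'->B->plug->B
Char 4 ('D'): step: R->5, L=7; D->plug->D->R->H->L->D->refl->E->L'->B->R'->B->plug->B
Char 5 ('F'): step: R->6, L=7; F->plug->F->R->C->L->A->refl->B->L'->E->R'->E->plug->A

A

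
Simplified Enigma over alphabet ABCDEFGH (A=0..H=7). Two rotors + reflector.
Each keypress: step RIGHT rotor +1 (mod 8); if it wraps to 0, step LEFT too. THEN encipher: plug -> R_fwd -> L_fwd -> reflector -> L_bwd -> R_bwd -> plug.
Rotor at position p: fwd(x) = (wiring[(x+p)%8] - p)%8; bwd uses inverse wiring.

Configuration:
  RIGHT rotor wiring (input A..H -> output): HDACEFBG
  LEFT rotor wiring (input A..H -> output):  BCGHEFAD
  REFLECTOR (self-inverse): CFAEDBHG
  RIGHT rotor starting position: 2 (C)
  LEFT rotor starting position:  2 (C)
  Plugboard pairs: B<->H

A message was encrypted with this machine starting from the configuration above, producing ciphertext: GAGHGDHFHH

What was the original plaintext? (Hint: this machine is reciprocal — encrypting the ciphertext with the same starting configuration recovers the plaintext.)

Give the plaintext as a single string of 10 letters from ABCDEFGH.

Char 1 ('G'): step: R->3, L=2; G->plug->G->R->A->L->E->refl->D->L'->D->R'->E->plug->E
Char 2 ('A'): step: R->4, L=2; A->plug->A->R->A->L->E->refl->D->L'->D->R'->E->plug->E
Char 3 ('G'): step: R->5, L=2; G->plug->G->R->F->L->B->refl->F->L'->B->R'->C->plug->C
Char 4 ('H'): step: R->6, L=2; H->plug->B->R->A->L->E->refl->D->L'->D->R'->A->plug->A
Char 5 ('G'): step: R->7, L=2; G->plug->G->R->G->L->H->refl->G->L'->E->R'->C->plug->C
Char 6 ('D'): step: R->0, L->3 (L advanced); D->plug->D->R->C->L->C->refl->A->L'->E->R'->E->plug->E
Char 7 ('H'): step: R->1, L=3; H->plug->B->R->H->L->D->refl->E->L'->A->R'->F->plug->F
Char 8 ('F'): step: R->2, L=3; F->plug->F->R->E->L->A->refl->C->L'->C->R'->C->plug->C
Char 9 ('H'): step: R->3, L=3; H->plug->B->R->B->L->B->refl->F->L'->D->R'->E->plug->E
Char 10 ('H'): step: R->4, L=3; H->plug->B->R->B->L->B->refl->F->L'->D->R'->E->plug->E

Answer: EECACEFCEE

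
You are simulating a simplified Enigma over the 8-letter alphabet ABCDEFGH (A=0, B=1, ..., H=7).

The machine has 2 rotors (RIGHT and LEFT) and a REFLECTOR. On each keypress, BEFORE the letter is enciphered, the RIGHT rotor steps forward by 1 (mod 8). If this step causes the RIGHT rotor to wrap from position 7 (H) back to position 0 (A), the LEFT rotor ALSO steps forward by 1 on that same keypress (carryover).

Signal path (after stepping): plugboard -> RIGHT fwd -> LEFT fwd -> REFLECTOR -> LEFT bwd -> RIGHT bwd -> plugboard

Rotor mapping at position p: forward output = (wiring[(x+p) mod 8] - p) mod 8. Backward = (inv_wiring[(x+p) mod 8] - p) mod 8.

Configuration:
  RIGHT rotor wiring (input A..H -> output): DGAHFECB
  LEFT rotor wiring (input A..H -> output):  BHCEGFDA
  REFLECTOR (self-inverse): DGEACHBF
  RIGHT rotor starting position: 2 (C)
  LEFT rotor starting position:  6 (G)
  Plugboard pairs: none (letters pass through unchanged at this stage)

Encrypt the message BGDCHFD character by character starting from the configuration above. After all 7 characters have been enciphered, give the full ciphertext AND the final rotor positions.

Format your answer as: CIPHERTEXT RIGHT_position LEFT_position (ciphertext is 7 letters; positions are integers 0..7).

Answer: EAGBGEA 1 7

Derivation:
Char 1 ('B'): step: R->3, L=6; B->plug->B->R->C->L->D->refl->A->L'->G->R'->E->plug->E
Char 2 ('G'): step: R->4, L=6; G->plug->G->R->E->L->E->refl->C->L'->B->R'->A->plug->A
Char 3 ('D'): step: R->5, L=6; D->plug->D->R->G->L->A->refl->D->L'->C->R'->G->plug->G
Char 4 ('C'): step: R->6, L=6; C->plug->C->R->F->L->G->refl->B->L'->D->R'->B->plug->B
Char 5 ('H'): step: R->7, L=6; H->plug->H->R->D->L->B->refl->G->L'->F->R'->G->plug->G
Char 6 ('F'): step: R->0, L->7 (L advanced); F->plug->F->R->E->L->F->refl->H->L'->F->R'->E->plug->E
Char 7 ('D'): step: R->1, L=7; D->plug->D->R->E->L->F->refl->H->L'->F->R'->A->plug->A
Final: ciphertext=EAGBGEA, RIGHT=1, LEFT=7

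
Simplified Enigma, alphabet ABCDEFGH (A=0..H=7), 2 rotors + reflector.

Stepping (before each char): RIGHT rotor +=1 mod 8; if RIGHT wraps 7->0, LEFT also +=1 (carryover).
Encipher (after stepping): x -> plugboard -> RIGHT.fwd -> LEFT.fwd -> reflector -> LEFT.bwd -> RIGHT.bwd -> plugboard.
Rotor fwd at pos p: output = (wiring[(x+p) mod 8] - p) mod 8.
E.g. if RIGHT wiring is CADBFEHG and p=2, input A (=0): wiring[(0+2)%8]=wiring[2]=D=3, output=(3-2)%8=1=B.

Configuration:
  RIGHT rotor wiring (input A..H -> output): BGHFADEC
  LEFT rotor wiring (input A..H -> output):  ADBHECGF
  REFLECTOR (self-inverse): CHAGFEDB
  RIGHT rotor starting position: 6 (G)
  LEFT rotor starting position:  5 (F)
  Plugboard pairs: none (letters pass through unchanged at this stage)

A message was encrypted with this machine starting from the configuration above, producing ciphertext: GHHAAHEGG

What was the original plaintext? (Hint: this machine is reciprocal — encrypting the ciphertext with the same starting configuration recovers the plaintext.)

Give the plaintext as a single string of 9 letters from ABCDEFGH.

Char 1 ('G'): step: R->7, L=5; G->plug->G->R->E->L->G->refl->D->L'->D->R'->A->plug->A
Char 2 ('H'): step: R->0, L->6 (L advanced); H->plug->H->R->C->L->C->refl->A->L'->A->R'->E->plug->E
Char 3 ('H'): step: R->1, L=6; H->plug->H->R->A->L->A->refl->C->L'->C->R'->E->plug->E
Char 4 ('A'): step: R->2, L=6; A->plug->A->R->F->L->B->refl->H->L'->B->R'->D->plug->D
Char 5 ('A'): step: R->3, L=6; A->plug->A->R->C->L->C->refl->A->L'->A->R'->C->plug->C
Char 6 ('H'): step: R->4, L=6; H->plug->H->R->B->L->H->refl->B->L'->F->R'->E->plug->E
Char 7 ('E'): step: R->5, L=6; E->plug->E->R->B->L->H->refl->B->L'->F->R'->C->plug->C
Char 8 ('G'): step: R->6, L=6; G->plug->G->R->C->L->C->refl->A->L'->A->R'->D->plug->D
Char 9 ('G'): step: R->7, L=6; G->plug->G->R->E->L->D->refl->G->L'->G->R'->E->plug->E

Answer: AEEDCECDE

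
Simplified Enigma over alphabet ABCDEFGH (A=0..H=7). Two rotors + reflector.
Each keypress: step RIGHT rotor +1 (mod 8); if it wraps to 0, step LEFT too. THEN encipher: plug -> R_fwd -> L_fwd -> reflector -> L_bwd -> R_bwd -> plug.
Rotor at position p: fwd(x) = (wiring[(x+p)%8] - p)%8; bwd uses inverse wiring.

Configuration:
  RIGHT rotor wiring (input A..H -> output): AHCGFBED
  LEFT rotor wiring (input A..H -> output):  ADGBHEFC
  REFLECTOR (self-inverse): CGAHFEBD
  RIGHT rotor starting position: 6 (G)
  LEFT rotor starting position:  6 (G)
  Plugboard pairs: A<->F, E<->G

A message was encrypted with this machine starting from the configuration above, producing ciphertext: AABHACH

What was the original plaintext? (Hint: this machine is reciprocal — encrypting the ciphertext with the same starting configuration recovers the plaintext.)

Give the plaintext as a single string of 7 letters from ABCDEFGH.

Char 1 ('A'): step: R->7, L=6; A->plug->F->R->G->L->B->refl->G->L'->H->R'->E->plug->G
Char 2 ('A'): step: R->0, L->7 (L advanced); A->plug->F->R->B->L->B->refl->G->L'->H->R'->B->plug->B
Char 3 ('B'): step: R->1, L=7; B->plug->B->R->B->L->B->refl->G->L'->H->R'->H->plug->H
Char 4 ('H'): step: R->2, L=7; H->plug->H->R->F->L->A->refl->C->L'->E->R'->B->plug->B
Char 5 ('A'): step: R->3, L=7; A->plug->F->R->F->L->A->refl->C->L'->E->R'->G->plug->E
Char 6 ('C'): step: R->4, L=7; C->plug->C->R->A->L->D->refl->H->L'->D->R'->F->plug->A
Char 7 ('H'): step: R->5, L=7; H->plug->H->R->A->L->D->refl->H->L'->D->R'->D->plug->D

Answer: GBHBEAD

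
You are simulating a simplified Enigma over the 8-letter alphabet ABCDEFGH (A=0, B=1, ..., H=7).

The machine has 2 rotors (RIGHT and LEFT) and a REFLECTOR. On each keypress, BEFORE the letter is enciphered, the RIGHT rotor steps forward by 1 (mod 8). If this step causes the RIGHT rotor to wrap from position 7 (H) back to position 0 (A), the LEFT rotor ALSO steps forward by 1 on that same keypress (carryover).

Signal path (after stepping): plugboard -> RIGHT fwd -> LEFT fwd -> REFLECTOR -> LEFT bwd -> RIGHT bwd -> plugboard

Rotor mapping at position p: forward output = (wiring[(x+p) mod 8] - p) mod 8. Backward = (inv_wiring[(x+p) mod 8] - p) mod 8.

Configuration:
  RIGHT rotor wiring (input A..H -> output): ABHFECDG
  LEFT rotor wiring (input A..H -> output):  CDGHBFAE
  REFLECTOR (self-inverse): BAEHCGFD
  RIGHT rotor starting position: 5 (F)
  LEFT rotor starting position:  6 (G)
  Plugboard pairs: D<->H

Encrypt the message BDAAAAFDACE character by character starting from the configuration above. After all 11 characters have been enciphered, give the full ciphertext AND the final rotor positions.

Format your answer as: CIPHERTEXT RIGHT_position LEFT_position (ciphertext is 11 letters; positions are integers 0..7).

Answer: CFDBCFHECFD 0 0

Derivation:
Char 1 ('B'): step: R->6, L=6; B->plug->B->R->A->L->C->refl->E->L'->C->R'->C->plug->C
Char 2 ('D'): step: R->7, L=6; D->plug->H->R->E->L->A->refl->B->L'->F->R'->F->plug->F
Char 3 ('A'): step: R->0, L->7 (L advanced); A->plug->A->R->A->L->F->refl->G->L'->G->R'->H->plug->D
Char 4 ('A'): step: R->1, L=7; A->plug->A->R->A->L->F->refl->G->L'->G->R'->B->plug->B
Char 5 ('A'): step: R->2, L=7; A->plug->A->R->F->L->C->refl->E->L'->C->R'->C->plug->C
Char 6 ('A'): step: R->3, L=7; A->plug->A->R->C->L->E->refl->C->L'->F->R'->F->plug->F
Char 7 ('F'): step: R->4, L=7; F->plug->F->R->F->L->C->refl->E->L'->C->R'->D->plug->H
Char 8 ('D'): step: R->5, L=7; D->plug->H->R->H->L->B->refl->A->L'->E->R'->E->plug->E
Char 9 ('A'): step: R->6, L=7; A->plug->A->R->F->L->C->refl->E->L'->C->R'->C->plug->C
Char 10 ('C'): step: R->7, L=7; C->plug->C->R->C->L->E->refl->C->L'->F->R'->F->plug->F
Char 11 ('E'): step: R->0, L->0 (L advanced); E->plug->E->R->E->L->B->refl->A->L'->G->R'->H->plug->D
Final: ciphertext=CFDBCFHECFD, RIGHT=0, LEFT=0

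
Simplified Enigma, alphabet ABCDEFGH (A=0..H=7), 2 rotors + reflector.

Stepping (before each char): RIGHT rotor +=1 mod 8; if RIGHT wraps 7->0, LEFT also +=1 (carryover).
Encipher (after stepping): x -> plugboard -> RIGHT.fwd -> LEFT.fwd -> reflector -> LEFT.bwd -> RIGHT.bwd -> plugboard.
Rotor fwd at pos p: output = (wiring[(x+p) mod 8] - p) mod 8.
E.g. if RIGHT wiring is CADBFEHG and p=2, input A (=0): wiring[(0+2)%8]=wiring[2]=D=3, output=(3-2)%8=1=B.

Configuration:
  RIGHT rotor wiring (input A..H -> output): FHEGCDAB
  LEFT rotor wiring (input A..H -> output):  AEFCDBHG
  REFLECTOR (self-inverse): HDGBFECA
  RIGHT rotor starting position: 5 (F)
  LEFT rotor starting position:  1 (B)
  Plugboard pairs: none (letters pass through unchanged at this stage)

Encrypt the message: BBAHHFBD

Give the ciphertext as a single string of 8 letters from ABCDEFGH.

Char 1 ('B'): step: R->6, L=1; B->plug->B->R->D->L->C->refl->G->L'->F->R'->H->plug->H
Char 2 ('B'): step: R->7, L=1; B->plug->B->R->G->L->F->refl->E->L'->B->R'->H->plug->H
Char 3 ('A'): step: R->0, L->2 (L advanced); A->plug->A->R->F->L->E->refl->F->L'->E->R'->C->plug->C
Char 4 ('H'): step: R->1, L=2; H->plug->H->R->E->L->F->refl->E->L'->F->R'->C->plug->C
Char 5 ('H'): step: R->2, L=2; H->plug->H->R->F->L->E->refl->F->L'->E->R'->B->plug->B
Char 6 ('F'): step: R->3, L=2; F->plug->F->R->C->L->B->refl->D->L'->A->R'->C->plug->C
Char 7 ('B'): step: R->4, L=2; B->plug->B->R->H->L->C->refl->G->L'->G->R'->A->plug->A
Char 8 ('D'): step: R->5, L=2; D->plug->D->R->A->L->D->refl->B->L'->C->R'->E->plug->E

Answer: HHCCBCAE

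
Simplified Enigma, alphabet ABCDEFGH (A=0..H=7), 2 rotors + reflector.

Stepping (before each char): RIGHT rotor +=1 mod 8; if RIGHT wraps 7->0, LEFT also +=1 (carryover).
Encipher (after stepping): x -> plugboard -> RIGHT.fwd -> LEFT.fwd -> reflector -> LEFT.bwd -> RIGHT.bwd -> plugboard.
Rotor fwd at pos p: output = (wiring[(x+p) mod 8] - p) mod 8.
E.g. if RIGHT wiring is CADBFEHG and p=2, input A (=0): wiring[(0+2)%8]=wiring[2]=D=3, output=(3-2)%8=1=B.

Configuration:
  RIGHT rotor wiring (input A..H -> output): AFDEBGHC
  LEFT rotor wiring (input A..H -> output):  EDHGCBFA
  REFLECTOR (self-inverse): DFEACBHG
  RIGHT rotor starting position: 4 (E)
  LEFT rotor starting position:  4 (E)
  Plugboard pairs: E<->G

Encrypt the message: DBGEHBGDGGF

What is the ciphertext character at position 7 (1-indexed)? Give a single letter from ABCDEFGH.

Char 1 ('D'): step: R->5, L=4; D->plug->D->R->D->L->E->refl->C->L'->H->R'->G->plug->E
Char 2 ('B'): step: R->6, L=4; B->plug->B->R->E->L->A->refl->D->L'->G->R'->F->plug->F
Char 3 ('G'): step: R->7, L=4; G->plug->E->R->F->L->H->refl->G->L'->A->R'->H->plug->H
Char 4 ('E'): step: R->0, L->5 (L advanced); E->plug->G->R->H->L->F->refl->B->L'->G->R'->F->plug->F
Char 5 ('H'): step: R->1, L=5; H->plug->H->R->H->L->F->refl->B->L'->G->R'->F->plug->F
Char 6 ('B'): step: R->2, L=5; B->plug->B->R->C->L->D->refl->A->L'->B->R'->A->plug->A
Char 7 ('G'): step: R->3, L=5; G->plug->E->R->H->L->F->refl->B->L'->G->R'->B->plug->B

B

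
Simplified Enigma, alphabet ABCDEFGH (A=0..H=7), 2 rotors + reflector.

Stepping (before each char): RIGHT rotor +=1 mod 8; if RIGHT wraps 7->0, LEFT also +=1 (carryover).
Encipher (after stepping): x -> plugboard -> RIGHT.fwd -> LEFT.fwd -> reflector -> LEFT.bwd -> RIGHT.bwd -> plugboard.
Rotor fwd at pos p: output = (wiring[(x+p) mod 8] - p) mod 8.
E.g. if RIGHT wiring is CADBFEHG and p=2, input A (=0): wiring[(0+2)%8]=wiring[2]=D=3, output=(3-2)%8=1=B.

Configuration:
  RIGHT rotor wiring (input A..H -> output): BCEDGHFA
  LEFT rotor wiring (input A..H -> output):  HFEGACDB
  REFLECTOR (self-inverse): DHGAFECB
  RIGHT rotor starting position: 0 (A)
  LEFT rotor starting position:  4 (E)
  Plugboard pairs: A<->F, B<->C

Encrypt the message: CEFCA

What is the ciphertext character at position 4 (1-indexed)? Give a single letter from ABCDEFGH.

Char 1 ('C'): step: R->1, L=4; C->plug->B->R->D->L->F->refl->E->L'->A->R'->H->plug->H
Char 2 ('E'): step: R->2, L=4; E->plug->E->R->D->L->F->refl->E->L'->A->R'->H->plug->H
Char 3 ('F'): step: R->3, L=4; F->plug->A->R->A->L->E->refl->F->L'->D->R'->B->plug->C
Char 4 ('C'): step: R->4, L=4; C->plug->B->R->D->L->F->refl->E->L'->A->R'->G->plug->G

G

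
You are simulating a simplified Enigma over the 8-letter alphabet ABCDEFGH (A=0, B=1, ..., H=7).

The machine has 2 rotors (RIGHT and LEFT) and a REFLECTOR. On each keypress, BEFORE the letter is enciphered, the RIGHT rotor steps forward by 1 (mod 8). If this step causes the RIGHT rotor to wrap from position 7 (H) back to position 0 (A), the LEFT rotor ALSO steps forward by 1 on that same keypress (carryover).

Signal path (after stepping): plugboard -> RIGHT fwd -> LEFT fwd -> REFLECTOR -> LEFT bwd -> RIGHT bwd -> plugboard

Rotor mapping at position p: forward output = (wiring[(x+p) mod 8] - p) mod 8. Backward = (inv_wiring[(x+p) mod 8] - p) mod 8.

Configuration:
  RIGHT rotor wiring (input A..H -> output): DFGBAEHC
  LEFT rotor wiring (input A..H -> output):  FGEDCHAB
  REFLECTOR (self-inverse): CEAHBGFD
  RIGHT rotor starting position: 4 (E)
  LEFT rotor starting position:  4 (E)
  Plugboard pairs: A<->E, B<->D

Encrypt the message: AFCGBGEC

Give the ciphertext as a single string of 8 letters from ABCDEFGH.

Char 1 ('A'): step: R->5, L=4; A->plug->E->R->A->L->G->refl->F->L'->D->R'->H->plug->H
Char 2 ('F'): step: R->6, L=4; F->plug->F->R->D->L->F->refl->G->L'->A->R'->E->plug->A
Char 3 ('C'): step: R->7, L=4; C->plug->C->R->G->L->A->refl->C->L'->F->R'->G->plug->G
Char 4 ('G'): step: R->0, L->5 (L advanced); G->plug->G->R->H->L->F->refl->G->L'->G->R'->C->plug->C
Char 5 ('B'): step: R->1, L=5; B->plug->D->R->H->L->F->refl->G->L'->G->R'->F->plug->F
Char 6 ('G'): step: R->2, L=5; G->plug->G->R->B->L->D->refl->H->L'->F->R'->E->plug->A
Char 7 ('E'): step: R->3, L=5; E->plug->A->R->G->L->G->refl->F->L'->H->R'->E->plug->A
Char 8 ('C'): step: R->4, L=5; C->plug->C->R->D->L->A->refl->C->L'->A->R'->B->plug->D

Answer: HAGCFAAD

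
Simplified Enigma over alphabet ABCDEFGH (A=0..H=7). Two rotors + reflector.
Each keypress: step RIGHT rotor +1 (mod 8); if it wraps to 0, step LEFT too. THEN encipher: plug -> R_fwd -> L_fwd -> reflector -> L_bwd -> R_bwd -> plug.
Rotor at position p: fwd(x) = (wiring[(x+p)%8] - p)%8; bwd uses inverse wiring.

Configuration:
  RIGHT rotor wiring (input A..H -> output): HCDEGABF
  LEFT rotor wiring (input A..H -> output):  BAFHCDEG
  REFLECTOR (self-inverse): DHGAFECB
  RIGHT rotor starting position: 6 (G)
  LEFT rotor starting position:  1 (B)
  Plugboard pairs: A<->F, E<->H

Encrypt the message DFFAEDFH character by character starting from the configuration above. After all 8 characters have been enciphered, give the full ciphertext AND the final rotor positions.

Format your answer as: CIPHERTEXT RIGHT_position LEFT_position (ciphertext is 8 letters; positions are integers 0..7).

Char 1 ('D'): step: R->7, L=1; D->plug->D->R->E->L->C->refl->G->L'->C->R'->H->plug->E
Char 2 ('F'): step: R->0, L->2 (L advanced); F->plug->A->R->H->L->G->refl->C->L'->E->R'->D->plug->D
Char 3 ('F'): step: R->1, L=2; F->plug->A->R->B->L->F->refl->E->L'->F->R'->D->plug->D
Char 4 ('A'): step: R->2, L=2; A->plug->F->R->D->L->B->refl->H->L'->G->R'->D->plug->D
Char 5 ('E'): step: R->3, L=2; E->plug->H->R->A->L->D->refl->A->L'->C->R'->E->plug->H
Char 6 ('D'): step: R->4, L=2; D->plug->D->R->B->L->F->refl->E->L'->F->R'->C->plug->C
Char 7 ('F'): step: R->5, L=2; F->plug->A->R->D->L->B->refl->H->L'->G->R'->F->plug->A
Char 8 ('H'): step: R->6, L=2; H->plug->E->R->F->L->E->refl->F->L'->B->R'->C->plug->C
Final: ciphertext=EDDDHCAC, RIGHT=6, LEFT=2

Answer: EDDDHCAC 6 2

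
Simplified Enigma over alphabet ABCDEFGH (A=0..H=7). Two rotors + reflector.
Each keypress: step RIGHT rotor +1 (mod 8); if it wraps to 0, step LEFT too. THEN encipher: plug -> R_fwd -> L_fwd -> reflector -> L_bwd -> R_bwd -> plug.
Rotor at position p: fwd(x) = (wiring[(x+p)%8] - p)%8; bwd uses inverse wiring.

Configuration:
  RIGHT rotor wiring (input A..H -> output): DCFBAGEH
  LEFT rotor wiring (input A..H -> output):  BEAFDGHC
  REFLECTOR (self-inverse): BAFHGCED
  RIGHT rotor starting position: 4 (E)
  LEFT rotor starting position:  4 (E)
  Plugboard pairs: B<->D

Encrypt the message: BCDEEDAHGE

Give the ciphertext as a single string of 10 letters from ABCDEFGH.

Answer: HEFFDAFAEF

Derivation:
Char 1 ('B'): step: R->5, L=4; B->plug->D->R->G->L->E->refl->G->L'->D->R'->H->plug->H
Char 2 ('C'): step: R->6, L=4; C->plug->C->R->F->L->A->refl->B->L'->H->R'->E->plug->E
Char 3 ('D'): step: R->7, L=4; D->plug->B->R->E->L->F->refl->C->L'->B->R'->F->plug->F
Char 4 ('E'): step: R->0, L->5 (L advanced); E->plug->E->R->A->L->B->refl->A->L'->G->R'->F->plug->F
Char 5 ('E'): step: R->1, L=5; E->plug->E->R->F->L->D->refl->H->L'->E->R'->B->plug->D
Char 6 ('D'): step: R->2, L=5; D->plug->B->R->H->L->G->refl->E->L'->D->R'->A->plug->A
Char 7 ('A'): step: R->3, L=5; A->plug->A->R->G->L->A->refl->B->L'->A->R'->F->plug->F
Char 8 ('H'): step: R->4, L=5; H->plug->H->R->F->L->D->refl->H->L'->E->R'->A->plug->A
Char 9 ('G'): step: R->5, L=5; G->plug->G->R->E->L->H->refl->D->L'->F->R'->E->plug->E
Char 10 ('E'): step: R->6, L=5; E->plug->E->R->H->L->G->refl->E->L'->D->R'->F->plug->F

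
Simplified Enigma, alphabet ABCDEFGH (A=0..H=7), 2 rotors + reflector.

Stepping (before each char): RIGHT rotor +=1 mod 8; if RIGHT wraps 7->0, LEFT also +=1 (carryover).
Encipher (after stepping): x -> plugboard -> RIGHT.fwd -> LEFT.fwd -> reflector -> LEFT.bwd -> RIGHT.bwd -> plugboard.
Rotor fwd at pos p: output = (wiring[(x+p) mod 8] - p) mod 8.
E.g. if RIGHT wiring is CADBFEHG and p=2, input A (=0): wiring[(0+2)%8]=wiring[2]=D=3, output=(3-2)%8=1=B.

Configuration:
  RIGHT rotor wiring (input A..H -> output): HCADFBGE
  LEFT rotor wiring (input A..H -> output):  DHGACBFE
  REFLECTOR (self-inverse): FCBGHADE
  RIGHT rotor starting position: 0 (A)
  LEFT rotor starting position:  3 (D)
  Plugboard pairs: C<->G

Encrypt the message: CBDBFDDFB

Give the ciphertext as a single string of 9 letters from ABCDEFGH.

Char 1 ('C'): step: R->1, L=3; C->plug->G->R->D->L->C->refl->B->L'->E->R'->D->plug->D
Char 2 ('B'): step: R->2, L=3; B->plug->B->R->B->L->H->refl->E->L'->G->R'->A->plug->A
Char 3 ('D'): step: R->3, L=3; D->plug->D->R->D->L->C->refl->B->L'->E->R'->F->plug->F
Char 4 ('B'): step: R->4, L=3; B->plug->B->R->F->L->A->refl->F->L'->A->R'->D->plug->D
Char 5 ('F'): step: R->5, L=3; F->plug->F->R->D->L->C->refl->B->L'->E->R'->A->plug->A
Char 6 ('D'): step: R->6, L=3; D->plug->D->R->E->L->B->refl->C->L'->D->R'->H->plug->H
Char 7 ('D'): step: R->7, L=3; D->plug->D->R->B->L->H->refl->E->L'->G->R'->F->plug->F
Char 8 ('F'): step: R->0, L->4 (L advanced); F->plug->F->R->B->L->F->refl->A->L'->D->R'->D->plug->D
Char 9 ('B'): step: R->1, L=4; B->plug->B->R->H->L->E->refl->H->L'->E->R'->D->plug->D

Answer: DAFDAHFDD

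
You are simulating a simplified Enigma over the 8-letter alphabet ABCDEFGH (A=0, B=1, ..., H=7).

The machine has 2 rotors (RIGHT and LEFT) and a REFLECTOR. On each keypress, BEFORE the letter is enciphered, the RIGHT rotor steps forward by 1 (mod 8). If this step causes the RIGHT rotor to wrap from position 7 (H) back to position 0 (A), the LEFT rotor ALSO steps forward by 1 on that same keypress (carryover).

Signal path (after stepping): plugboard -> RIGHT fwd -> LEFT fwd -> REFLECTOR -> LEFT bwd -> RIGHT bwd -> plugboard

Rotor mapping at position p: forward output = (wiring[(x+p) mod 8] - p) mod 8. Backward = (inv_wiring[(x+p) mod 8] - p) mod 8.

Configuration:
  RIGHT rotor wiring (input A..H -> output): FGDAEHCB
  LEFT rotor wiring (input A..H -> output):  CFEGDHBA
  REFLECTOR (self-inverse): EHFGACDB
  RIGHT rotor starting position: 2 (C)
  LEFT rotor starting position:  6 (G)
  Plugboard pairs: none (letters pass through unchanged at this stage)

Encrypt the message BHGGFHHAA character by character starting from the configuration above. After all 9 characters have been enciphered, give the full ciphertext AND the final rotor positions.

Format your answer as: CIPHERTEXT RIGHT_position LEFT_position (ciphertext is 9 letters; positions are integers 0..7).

Answer: EAHHAGGCE 3 7

Derivation:
Char 1 ('B'): step: R->3, L=6; B->plug->B->R->B->L->C->refl->F->L'->G->R'->E->plug->E
Char 2 ('H'): step: R->4, L=6; H->plug->H->R->E->L->G->refl->D->L'->A->R'->A->plug->A
Char 3 ('G'): step: R->5, L=6; G->plug->G->R->D->L->H->refl->B->L'->H->R'->H->plug->H
Char 4 ('G'): step: R->6, L=6; G->plug->G->R->G->L->F->refl->C->L'->B->R'->H->plug->H
Char 5 ('F'): step: R->7, L=6; F->plug->F->R->F->L->A->refl->E->L'->C->R'->A->plug->A
Char 6 ('H'): step: R->0, L->7 (L advanced); H->plug->H->R->B->L->D->refl->G->L'->C->R'->G->plug->G
Char 7 ('H'): step: R->1, L=7; H->plug->H->R->E->L->H->refl->B->L'->A->R'->G->plug->G
Char 8 ('A'): step: R->2, L=7; A->plug->A->R->B->L->D->refl->G->L'->C->R'->C->plug->C
Char 9 ('A'): step: R->3, L=7; A->plug->A->R->F->L->E->refl->A->L'->G->R'->E->plug->E
Final: ciphertext=EAHHAGGCE, RIGHT=3, LEFT=7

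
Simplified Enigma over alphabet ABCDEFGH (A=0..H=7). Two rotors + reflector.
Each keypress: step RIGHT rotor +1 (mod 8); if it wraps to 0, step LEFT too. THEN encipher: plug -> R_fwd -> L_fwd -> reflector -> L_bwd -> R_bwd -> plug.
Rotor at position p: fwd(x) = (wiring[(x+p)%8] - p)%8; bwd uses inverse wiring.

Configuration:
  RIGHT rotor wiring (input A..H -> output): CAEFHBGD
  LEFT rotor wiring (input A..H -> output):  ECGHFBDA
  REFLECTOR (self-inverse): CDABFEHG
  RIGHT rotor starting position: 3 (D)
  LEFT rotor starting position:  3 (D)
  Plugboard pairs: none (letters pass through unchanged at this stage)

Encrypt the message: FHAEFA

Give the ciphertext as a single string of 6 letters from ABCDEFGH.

Answer: GCCGHE

Derivation:
Char 1 ('F'): step: R->4, L=3; F->plug->F->R->E->L->F->refl->E->L'->A->R'->G->plug->G
Char 2 ('H'): step: R->5, L=3; H->plug->H->R->C->L->G->refl->H->L'->G->R'->C->plug->C
Char 3 ('A'): step: R->6, L=3; A->plug->A->R->A->L->E->refl->F->L'->E->R'->C->plug->C
Char 4 ('E'): step: R->7, L=3; E->plug->E->R->G->L->H->refl->G->L'->C->R'->G->plug->G
Char 5 ('F'): step: R->0, L->4 (L advanced); F->plug->F->R->B->L->F->refl->E->L'->D->R'->H->plug->H
Char 6 ('A'): step: R->1, L=4; A->plug->A->R->H->L->D->refl->B->L'->A->R'->E->plug->E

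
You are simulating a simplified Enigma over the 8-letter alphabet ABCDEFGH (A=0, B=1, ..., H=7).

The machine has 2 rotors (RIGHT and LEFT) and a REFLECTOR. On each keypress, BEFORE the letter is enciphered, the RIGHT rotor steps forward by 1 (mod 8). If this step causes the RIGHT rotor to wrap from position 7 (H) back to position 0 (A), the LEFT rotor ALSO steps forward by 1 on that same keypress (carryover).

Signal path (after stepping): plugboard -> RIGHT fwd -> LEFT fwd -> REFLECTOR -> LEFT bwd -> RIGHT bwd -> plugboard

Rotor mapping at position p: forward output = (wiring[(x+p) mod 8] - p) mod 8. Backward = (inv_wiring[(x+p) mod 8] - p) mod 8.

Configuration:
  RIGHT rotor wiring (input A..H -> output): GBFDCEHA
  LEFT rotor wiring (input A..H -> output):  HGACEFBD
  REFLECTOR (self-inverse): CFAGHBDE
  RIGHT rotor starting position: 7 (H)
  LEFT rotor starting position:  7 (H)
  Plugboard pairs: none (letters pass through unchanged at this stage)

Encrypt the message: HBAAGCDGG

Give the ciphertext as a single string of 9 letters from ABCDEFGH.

Char 1 ('H'): step: R->0, L->0 (L advanced); H->plug->H->R->A->L->H->refl->E->L'->E->R'->F->plug->F
Char 2 ('B'): step: R->1, L=0; B->plug->B->R->E->L->E->refl->H->L'->A->R'->A->plug->A
Char 3 ('A'): step: R->2, L=0; A->plug->A->R->D->L->C->refl->A->L'->C->R'->D->plug->D
Char 4 ('A'): step: R->3, L=0; A->plug->A->R->A->L->H->refl->E->L'->E->R'->D->plug->D
Char 5 ('G'): step: R->4, L=0; G->plug->G->R->B->L->G->refl->D->L'->H->R'->H->plug->H
Char 6 ('C'): step: R->5, L=0; C->plug->C->R->D->L->C->refl->A->L'->C->R'->B->plug->B
Char 7 ('D'): step: R->6, L=0; D->plug->D->R->D->L->C->refl->A->L'->C->R'->B->plug->B
Char 8 ('G'): step: R->7, L=0; G->plug->G->R->F->L->F->refl->B->L'->G->R'->D->plug->D
Char 9 ('G'): step: R->0, L->1 (L advanced); G->plug->G->R->H->L->G->refl->D->L'->D->R'->D->plug->D

Answer: FADDHBBDD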